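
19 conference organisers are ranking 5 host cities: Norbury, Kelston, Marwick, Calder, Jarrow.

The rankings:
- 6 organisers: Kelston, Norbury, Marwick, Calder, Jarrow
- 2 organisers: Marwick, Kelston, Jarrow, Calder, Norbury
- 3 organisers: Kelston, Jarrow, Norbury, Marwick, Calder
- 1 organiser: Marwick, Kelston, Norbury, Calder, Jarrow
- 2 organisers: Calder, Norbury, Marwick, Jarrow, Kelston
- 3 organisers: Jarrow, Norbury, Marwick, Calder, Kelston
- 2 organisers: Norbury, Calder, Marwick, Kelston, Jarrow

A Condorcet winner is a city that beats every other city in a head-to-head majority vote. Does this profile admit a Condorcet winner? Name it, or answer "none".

Head-to-head results (19 organisers):
Norbury vs Kelston: Norbury is ranked higher on 2+3+2 = 7 ballots, Kelston on 12. Kelston wins 12–7.
Norbury vs Marwick: 16 to 3, Norbury.
Norbury vs Calder: Norbury, 15–4.
Norbury vs Jarrow: 11 to 8, Norbury.
Kelston–Marwick: Marwick 10–9.
Kelston vs Calder: Kelston is ranked higher on 6+2+3+1 = 12 ballots, Calder on 7. Kelston wins 12–7.
Kelston vs Jarrow: Kelston is ranked higher on 6+2+3+1+2 = 14 ballots, Jarrow on 5. Kelston wins 14–5.
Marwick vs Calder: Marwick wins 15–4.
Marwick vs Jarrow: Marwick, 13–6.
Calder vs Jarrow: Calder wins 11–8.
Every city loses at least once (Norbury loses to Kelston; Kelston loses to Marwick; Marwick loses to Norbury; Calder loses to Norbury; Jarrow loses to Norbury). The majority relation contains the cycle Norbury → Marwick → Kelston → Norbury, so there is no Condorcet winner.

none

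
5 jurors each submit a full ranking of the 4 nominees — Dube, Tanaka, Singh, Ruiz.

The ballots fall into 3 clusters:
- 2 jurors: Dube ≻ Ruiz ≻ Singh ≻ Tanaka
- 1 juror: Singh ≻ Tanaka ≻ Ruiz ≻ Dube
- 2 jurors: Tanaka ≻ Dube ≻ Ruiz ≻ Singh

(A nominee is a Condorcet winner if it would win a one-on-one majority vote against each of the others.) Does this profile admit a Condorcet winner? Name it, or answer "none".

Head-to-head results (5 jurors):
Dube vs Tanaka: 2 for Dube, 3 for Tanaka — Tanaka by 3–2.
Dube vs Singh: Dube, 4–1.
Dube vs Ruiz: 2+2 = 4 for Dube, 1 for Ruiz — Dube by 4–1.
Tanaka vs Singh: 2 to 3, Singh.
Tanaka vs Ruiz: 3 to 2, Tanaka.
Singh vs Ruiz: Ruiz, 4–1.
Every nominee loses at least once (Dube loses to Tanaka; Tanaka loses to Singh; Singh loses to Dube; Ruiz loses to Dube). The majority relation contains the cycle Dube > Singh > Tanaka > Dube, so there is no Condorcet winner.

none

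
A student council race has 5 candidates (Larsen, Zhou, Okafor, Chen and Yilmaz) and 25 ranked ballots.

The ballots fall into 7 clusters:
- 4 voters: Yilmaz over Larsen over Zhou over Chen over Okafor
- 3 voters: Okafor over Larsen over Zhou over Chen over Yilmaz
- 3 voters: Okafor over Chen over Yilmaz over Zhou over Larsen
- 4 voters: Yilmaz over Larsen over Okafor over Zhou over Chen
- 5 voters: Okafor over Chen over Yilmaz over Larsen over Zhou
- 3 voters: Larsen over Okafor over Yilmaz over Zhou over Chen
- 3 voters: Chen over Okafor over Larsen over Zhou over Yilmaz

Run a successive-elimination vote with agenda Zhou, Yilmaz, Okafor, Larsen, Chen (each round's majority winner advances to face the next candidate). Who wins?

Okafor

Round 1: Zhou vs Yilmaz — 6–19, Yilmaz advances.
Round 2: Yilmaz vs Okafor — 8–17, Okafor advances.
Round 3: Okafor vs Larsen — 14–11, Okafor advances.
Round 4: Okafor vs Chen — 18–7, Okafor advances.
Okafor survives the agenda.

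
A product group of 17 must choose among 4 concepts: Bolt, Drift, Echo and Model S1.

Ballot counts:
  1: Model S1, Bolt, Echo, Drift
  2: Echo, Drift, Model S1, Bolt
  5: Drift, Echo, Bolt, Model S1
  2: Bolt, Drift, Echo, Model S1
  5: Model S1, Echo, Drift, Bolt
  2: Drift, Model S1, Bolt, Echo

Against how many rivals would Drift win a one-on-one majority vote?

3

Drift against each rival (17 engineers):
Drift vs Bolt: 2+5+5+2 = 14 for Drift, 3 for Bolt — Drift by 14–3.
Drift vs Echo: Drift preferred on 5+2+2 = 9 ballots; Drift wins 9–8.
Drift vs Model S1: Drift is ranked higher on 2+5+2+2 = 11 ballots, Model S1 on 6. Drift wins 11–6.
Drift beats Bolt, Echo, Model S1 — 3 pairwise wins.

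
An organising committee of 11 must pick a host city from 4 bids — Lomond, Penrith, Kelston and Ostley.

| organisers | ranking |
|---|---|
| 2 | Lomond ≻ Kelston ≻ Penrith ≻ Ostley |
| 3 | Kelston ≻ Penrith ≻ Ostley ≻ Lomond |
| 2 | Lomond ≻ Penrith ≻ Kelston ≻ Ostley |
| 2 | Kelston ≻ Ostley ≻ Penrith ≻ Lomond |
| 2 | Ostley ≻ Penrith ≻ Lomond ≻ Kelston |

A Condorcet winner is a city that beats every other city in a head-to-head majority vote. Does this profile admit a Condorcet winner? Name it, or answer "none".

none

Head-to-head results (11 organisers):
Lomond vs Penrith: Penrith wins 7–4.
Lomond–Kelston: Lomond 6–5.
Lomond vs Ostley: Ostley wins 7–4.
Penrith–Kelston: Kelston 7–4.
Penrith vs Ostley: Penrith wins 7–4.
Kelston vs Ostley: Kelston, 9–2.
No city is unbeaten: Lomond loses to Penrith; Penrith loses to Kelston; Kelston loses to Lomond; Ostley loses to Penrith. In particular Lomond > Kelston > Penrith > Lomond is a majority cycle — no Condorcet winner exists.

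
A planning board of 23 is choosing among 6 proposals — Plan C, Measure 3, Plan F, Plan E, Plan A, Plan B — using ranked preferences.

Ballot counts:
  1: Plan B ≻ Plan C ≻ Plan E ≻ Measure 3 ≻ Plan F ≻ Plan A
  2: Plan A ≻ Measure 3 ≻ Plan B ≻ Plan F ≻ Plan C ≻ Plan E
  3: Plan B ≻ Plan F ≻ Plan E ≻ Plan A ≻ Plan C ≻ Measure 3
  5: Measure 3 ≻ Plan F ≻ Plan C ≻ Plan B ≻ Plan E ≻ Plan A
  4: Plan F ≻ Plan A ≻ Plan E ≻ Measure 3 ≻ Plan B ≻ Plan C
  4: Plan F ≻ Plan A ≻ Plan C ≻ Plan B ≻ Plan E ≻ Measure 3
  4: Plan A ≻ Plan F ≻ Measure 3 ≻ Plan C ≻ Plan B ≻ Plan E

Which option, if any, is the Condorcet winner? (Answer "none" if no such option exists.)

Head-to-head results (23 council members):
Plan C–Measure 3: Measure 3 15–8.
Plan C vs Plan F: Plan C preferred on 1 ballot; Plan F wins 22–1.
Plan C–Plan E: Plan C 16–7.
Plan C vs Plan A: Plan A, 17–6.
Plan C vs Plan B: 13 to 10, Plan C.
Measure 3 vs Plan F: 8 to 15, Plan F.
Measure 3 vs Plan E: 2+5+4 = 11 for Measure 3, 12 for Plan E — Plan E by 12–11.
Measure 3 vs Plan A: Plan A wins 17–6.
Measure 3 vs Plan B: Measure 3 wins 15–8.
Plan F vs Plan E: Plan F preferred on 2+3+5+4+4+4 = 22 ballots; Plan F wins 22–1.
Plan F–Plan A: Plan F 17–6.
Plan F vs Plan B: Plan F, 17–6.
Plan E vs Plan A: 9 to 14, Plan A.
Plan E vs Plan B: Plan B, 19–4.
Plan A–Plan B: Plan A 14–9.
Plan F defeats every rival head-to-head and is the Condorcet winner.

Plan F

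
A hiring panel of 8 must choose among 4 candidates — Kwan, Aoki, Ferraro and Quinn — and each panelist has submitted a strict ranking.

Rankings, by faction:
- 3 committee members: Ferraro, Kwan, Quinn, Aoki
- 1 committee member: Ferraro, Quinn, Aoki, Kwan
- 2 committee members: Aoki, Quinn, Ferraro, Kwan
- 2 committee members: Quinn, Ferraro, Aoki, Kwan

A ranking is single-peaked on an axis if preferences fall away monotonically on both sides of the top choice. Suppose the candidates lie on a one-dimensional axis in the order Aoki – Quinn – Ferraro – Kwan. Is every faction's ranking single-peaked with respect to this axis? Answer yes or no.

yes

Axis positions: Aoki=1, Quinn=2, Ferraro=3, Kwan=4.
Faction 1 (peak Ferraro at position 3): ranking walks positions 3-4-2-1, expanding outward from the peak — single-peaked.
Faction 2 (peak Ferraro at position 3): ranking walks positions 3-2-1-4, expanding outward from the peak — single-peaked.
Faction 3 (peak Aoki at position 1): ranking walks positions 1-2-3-4, expanding outward from the peak — single-peaked.
Faction 4 (peak Quinn at position 2): ranking walks positions 2-3-1-4, expanding outward from the peak — single-peaked.
Every ranking is single-peaked on this axis.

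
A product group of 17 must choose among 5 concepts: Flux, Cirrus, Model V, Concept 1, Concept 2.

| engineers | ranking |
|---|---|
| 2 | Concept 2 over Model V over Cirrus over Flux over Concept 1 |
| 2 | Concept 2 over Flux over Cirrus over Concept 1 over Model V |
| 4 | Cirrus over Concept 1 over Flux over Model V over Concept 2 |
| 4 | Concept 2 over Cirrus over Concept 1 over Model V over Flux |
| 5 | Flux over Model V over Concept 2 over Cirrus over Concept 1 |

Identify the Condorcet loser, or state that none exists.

none

Pairwise majorities:
Flux vs Cirrus: 7 to 10, Cirrus.
Flux vs Model V: Flux preferred on 2+4+5 = 11 ballots; Flux wins 11–6.
Flux vs Concept 1: 2+2+5 = 9 for Flux, 8 for Concept 1 — Flux by 9–8.
Flux vs Concept 2: 4+5 = 9 for Flux, 8 for Concept 2 — Flux by 9–8.
Cirrus vs Model V: Cirrus, 10–7.
Cirrus vs Concept 1: Cirrus, 17–0.
Cirrus vs Concept 2: Cirrus is ranked higher on 4 ballots, Concept 2 on 13. Concept 2 wins 13–4.
Model V vs Concept 1: Concept 1 wins 10–7.
Model V vs Concept 2: Model V, 9–8.
Concept 1 vs Concept 2: Concept 2 wins 13–4.
No design is winless: Flux beats Model V; Cirrus beats Flux; Model V beats Concept 2; Concept 1 beats Model V; Concept 2 beats Cirrus. There is no Condorcet loser.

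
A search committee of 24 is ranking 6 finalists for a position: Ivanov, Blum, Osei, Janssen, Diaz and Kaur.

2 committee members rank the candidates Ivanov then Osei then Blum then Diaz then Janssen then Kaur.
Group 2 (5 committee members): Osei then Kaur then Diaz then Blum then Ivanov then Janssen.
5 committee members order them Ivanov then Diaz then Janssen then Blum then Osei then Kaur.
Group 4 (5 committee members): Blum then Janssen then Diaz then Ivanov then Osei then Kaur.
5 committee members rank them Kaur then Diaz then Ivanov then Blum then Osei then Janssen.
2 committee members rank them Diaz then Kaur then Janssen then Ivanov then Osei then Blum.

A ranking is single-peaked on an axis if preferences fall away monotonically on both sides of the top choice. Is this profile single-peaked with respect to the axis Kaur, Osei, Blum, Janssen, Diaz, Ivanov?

Axis positions: Kaur=1, Osei=2, Blum=3, Janssen=4, Diaz=5, Ivanov=6.
Group 1: ranking walks positions 6-2-3-5-4-1; Osei is ranked above Diaz even though Diaz lies between Osei and the peak Ivanov on the axis — preferences dip and rise again. Not single-peaked.
Group 2: ranking walks positions 2-1-5-3-6-4; Diaz is ranked above Blum even though Blum lies between Diaz and the peak Osei on the axis — preferences dip and rise again. Not single-peaked.
Group 3 (peak Ivanov at position 6): ranking walks positions 6-5-4-3-2-1, expanding outward from the peak — single-peaked.
Group 4 (peak Blum at position 3): ranking walks positions 3-4-5-6-2-1, expanding outward from the peak — single-peaked.
Group 5: ranking walks positions 1-5-6-3-2-4; Diaz is ranked above Osei even though Osei lies between Diaz and the peak Kaur on the axis — preferences dip and rise again. Not single-peaked.
Group 6: ranking walks positions 5-1-4-6-2-3; Kaur is ranked above Janssen even though Janssen lies between Kaur and the peak Diaz on the axis — preferences dip and rise again. Not single-peaked.
Group 1 violates single-peakedness, so the profile is not single-peaked on this axis.

no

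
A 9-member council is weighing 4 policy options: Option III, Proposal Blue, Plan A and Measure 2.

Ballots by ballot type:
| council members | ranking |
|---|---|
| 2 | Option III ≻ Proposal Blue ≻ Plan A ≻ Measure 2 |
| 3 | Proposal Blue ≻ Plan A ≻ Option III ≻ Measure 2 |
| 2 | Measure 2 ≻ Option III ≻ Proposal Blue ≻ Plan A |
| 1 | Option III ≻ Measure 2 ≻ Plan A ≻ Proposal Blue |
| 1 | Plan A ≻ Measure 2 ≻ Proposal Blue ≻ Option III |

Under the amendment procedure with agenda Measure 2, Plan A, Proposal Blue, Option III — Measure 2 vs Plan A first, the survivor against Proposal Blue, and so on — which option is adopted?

Option III

Round 1: Measure 2 vs Plan A — 3–6, Plan A advances.
Round 2: Plan A vs Proposal Blue — 2–7, Proposal Blue advances.
Round 3: Proposal Blue vs Option III — 4–5, Option III advances.
Option III survives the agenda.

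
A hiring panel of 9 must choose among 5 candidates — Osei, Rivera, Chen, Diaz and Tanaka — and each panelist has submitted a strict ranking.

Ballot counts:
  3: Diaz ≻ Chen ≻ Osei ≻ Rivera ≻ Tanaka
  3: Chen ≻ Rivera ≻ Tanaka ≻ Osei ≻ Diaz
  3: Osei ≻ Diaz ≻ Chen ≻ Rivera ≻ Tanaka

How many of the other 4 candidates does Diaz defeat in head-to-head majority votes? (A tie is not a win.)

Diaz against each rival (9 committee members):
Diaz–Osei: Osei 6–3.
Diaz vs Rivera: Diaz is ranked higher on 3+3 = 6 ballots, Rivera on 3. Diaz wins 6–3.
Diaz vs Chen: Diaz, 6–3.
Diaz vs Tanaka: 6 to 3, Diaz.
Diaz beats Rivera, Chen, Tanaka; loses to Osei — 3 pairwise wins.

3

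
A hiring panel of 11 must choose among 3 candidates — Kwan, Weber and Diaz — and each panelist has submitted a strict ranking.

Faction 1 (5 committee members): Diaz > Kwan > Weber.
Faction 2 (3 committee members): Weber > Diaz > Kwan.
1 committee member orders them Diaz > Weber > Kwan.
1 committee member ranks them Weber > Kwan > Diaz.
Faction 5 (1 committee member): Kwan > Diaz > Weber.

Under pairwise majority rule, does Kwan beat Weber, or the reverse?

Kwan

Ballots ranking Kwan above Weber: 5 + 1 = 6.
Ballots ranking Weber above Kwan: 11 − 6 = 5.
Kwan wins the head-to-head 6–5.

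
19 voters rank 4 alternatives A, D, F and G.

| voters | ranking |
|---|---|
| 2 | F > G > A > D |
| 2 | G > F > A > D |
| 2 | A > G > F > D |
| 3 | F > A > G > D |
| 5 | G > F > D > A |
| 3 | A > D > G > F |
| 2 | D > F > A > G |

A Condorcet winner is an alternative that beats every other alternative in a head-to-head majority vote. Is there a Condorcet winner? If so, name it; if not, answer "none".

Check each pair by majority over 19 ballots:
A–D: A 12–7.
A–F: F 14–5.
A vs G: A, 10–9.
D vs F: F wins 14–5.
D vs G: G, 14–5.
F vs G: G wins 12–7.
Every alternative loses at least once (A loses to F; D loses to A; F loses to G; G loses to A). The majority relation contains the cycle A > G > F > A, so there is no Condorcet winner.

none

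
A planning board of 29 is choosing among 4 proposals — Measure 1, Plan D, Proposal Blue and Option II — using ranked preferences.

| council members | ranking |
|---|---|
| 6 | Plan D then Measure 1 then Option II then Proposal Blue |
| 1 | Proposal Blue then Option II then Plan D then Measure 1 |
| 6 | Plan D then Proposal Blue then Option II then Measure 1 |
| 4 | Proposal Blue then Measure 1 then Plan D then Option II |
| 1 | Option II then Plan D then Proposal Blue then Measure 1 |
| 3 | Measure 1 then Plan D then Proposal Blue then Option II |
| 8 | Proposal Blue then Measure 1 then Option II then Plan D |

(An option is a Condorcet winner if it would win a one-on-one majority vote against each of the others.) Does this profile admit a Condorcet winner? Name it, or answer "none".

none

Head-to-head results (29 council members):
Measure 1 vs Plan D: Measure 1, 15–14.
Measure 1 vs Proposal Blue: Proposal Blue wins 20–9.
Measure 1 vs Option II: Measure 1 wins 21–8.
Plan D vs Proposal Blue: Plan D, 16–13.
Plan D vs Option II: Plan D wins 19–10.
Proposal Blue vs Option II: Proposal Blue wins 22–7.
No option is unbeaten: Measure 1 loses to Proposal Blue; Plan D loses to Measure 1; Proposal Blue loses to Plan D; Option II loses to Measure 1. In particular Measure 1 > Plan D > Proposal Blue > Measure 1 is a majority cycle — no Condorcet winner exists.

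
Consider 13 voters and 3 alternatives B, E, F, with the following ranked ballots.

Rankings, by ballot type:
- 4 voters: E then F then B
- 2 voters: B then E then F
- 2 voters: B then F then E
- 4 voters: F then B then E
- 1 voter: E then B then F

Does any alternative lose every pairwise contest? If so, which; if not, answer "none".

Pairwise majorities:
B vs E: 8 to 5, B.
B vs F: F wins 8–5.
E vs F: 7 to 6, E.
Every alternative wins at least one matchup (B beats E; E beats F; F beats B), so there is no Condorcet loser.

none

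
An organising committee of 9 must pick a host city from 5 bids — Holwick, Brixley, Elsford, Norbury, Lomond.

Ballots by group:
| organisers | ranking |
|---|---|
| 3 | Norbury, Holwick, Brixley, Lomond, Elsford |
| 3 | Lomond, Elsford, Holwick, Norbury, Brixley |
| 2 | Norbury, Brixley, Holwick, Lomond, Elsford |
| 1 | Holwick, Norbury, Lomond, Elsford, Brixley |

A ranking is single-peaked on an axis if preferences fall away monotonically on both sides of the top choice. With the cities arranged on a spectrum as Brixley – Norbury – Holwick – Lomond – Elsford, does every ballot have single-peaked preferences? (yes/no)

yes

Axis positions: Brixley=1, Norbury=2, Holwick=3, Lomond=4, Elsford=5.
Group 1 (peak Norbury at position 2): ranking walks positions 2-3-1-4-5, expanding outward from the peak — single-peaked.
Group 2 (peak Lomond at position 4): ranking walks positions 4-5-3-2-1, expanding outward from the peak — single-peaked.
Group 3 (peak Norbury at position 2): ranking walks positions 2-1-3-4-5, expanding outward from the peak — single-peaked.
Group 4 (peak Holwick at position 3): ranking walks positions 3-2-4-5-1, expanding outward from the peak — single-peaked.
Every ranking is single-peaked on this axis.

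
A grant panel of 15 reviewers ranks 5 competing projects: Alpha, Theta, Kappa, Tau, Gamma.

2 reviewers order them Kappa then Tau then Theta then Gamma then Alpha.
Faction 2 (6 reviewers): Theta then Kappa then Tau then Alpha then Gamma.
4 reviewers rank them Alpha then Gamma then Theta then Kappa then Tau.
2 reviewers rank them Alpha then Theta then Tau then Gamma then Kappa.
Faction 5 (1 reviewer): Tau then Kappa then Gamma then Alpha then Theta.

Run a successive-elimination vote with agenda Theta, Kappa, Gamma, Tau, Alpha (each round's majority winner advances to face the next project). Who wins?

Theta

Round 1: Theta vs Kappa — 12–3, Theta advances.
Round 2: Theta vs Gamma — 10–5, Theta advances.
Round 3: Theta vs Tau — 12–3, Theta advances.
Round 4: Theta vs Alpha — 8–7, Theta advances.
The agenda winner is Theta.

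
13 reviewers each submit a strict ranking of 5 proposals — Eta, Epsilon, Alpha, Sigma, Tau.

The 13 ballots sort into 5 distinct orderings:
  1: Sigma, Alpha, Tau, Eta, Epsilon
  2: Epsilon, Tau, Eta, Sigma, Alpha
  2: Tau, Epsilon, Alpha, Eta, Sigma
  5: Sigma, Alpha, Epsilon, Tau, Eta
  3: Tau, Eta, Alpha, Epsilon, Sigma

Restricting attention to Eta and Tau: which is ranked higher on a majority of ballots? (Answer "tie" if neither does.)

No ballot ranks Eta above Tau: 0.
Ballots ranking Tau above Eta: 13 − 0 = 13.
Tau wins the head-to-head 13–0.

Tau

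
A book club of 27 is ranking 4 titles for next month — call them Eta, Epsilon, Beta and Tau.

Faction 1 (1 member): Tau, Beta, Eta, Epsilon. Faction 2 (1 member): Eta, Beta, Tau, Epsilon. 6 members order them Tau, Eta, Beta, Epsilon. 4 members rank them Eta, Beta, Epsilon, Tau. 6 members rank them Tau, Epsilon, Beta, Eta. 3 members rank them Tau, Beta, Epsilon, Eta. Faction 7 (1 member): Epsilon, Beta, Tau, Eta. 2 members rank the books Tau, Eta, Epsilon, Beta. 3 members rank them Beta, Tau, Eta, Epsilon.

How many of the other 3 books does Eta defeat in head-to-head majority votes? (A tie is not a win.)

Eta against each rival (27 members):
Eta vs Epsilon: Eta, 17–10.
Eta vs Beta: Beta wins 14–13.
Eta vs Tau: 5 to 22, Tau.
Eta beats Epsilon; loses to Beta, Tau — 1 pairwise win.

1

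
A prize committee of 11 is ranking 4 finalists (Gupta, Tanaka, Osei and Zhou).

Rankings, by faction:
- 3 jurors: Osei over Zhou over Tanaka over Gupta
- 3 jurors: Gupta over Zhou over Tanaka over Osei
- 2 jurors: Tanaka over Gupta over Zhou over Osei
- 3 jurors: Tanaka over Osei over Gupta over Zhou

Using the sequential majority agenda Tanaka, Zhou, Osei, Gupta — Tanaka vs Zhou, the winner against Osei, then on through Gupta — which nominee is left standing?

Osei

Round 1: Tanaka vs Zhou — 5–6, Zhou advances.
Round 2: Zhou vs Osei — 5–6, Osei advances.
Round 3: Osei vs Gupta — 6–5, Osei advances.
Osei survives the agenda.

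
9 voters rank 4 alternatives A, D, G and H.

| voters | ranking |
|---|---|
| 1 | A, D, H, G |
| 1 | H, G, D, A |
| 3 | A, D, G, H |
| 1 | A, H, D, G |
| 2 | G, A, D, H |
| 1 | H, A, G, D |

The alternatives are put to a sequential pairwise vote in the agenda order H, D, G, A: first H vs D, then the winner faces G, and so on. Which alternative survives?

A

Round 1: H vs D — 3–6, D advances.
Round 2: D vs G — 5–4, D advances.
Round 3: D vs A — 1–8, A advances.
The agenda winner is A.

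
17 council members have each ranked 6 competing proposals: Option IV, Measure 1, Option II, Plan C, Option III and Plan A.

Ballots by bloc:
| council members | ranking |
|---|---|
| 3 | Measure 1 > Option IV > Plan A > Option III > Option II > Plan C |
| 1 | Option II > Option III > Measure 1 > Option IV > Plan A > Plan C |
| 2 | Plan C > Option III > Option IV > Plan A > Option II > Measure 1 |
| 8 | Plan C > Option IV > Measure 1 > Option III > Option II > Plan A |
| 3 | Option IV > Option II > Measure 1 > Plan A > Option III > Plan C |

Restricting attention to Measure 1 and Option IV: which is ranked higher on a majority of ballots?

Option IV

Ballots ranking Measure 1 above Option IV: 3 + 1 = 4.
Ballots ranking Option IV above Measure 1: 17 − 4 = 13.
Option IV wins the head-to-head 13–4.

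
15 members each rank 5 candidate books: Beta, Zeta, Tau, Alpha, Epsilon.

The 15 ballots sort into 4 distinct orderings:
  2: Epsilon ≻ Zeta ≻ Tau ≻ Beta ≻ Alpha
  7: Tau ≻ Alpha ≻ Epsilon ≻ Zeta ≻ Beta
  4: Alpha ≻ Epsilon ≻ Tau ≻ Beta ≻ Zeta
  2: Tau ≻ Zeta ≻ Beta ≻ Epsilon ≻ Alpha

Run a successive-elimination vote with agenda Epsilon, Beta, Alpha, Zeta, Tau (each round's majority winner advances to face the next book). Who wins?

Round 1: Epsilon vs Beta — 13–2, Epsilon advances.
Round 2: Epsilon vs Alpha — 4–11, Alpha advances.
Round 3: Alpha vs Zeta — 11–4, Alpha advances.
Round 4: Alpha vs Tau — 4–11, Tau advances.
Tau survives the agenda.

Tau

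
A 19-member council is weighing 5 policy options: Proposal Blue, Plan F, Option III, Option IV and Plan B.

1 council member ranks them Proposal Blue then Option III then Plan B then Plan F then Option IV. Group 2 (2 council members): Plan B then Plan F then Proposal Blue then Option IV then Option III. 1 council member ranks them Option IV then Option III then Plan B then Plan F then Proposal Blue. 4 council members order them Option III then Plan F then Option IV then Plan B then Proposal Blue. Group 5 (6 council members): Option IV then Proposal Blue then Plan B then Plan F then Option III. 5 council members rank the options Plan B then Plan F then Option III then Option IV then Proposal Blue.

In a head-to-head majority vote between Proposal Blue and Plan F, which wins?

Ballots ranking Proposal Blue above Plan F: 1 + 6 = 7.
Ballots ranking Plan F above Proposal Blue: 19 − 7 = 12.
Plan F wins the head-to-head 12–7.

Plan F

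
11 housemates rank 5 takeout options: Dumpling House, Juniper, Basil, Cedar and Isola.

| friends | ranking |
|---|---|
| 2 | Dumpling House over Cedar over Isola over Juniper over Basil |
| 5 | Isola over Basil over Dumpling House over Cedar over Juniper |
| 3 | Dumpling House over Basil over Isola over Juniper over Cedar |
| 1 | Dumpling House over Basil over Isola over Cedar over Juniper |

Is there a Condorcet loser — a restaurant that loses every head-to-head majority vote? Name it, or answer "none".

Juniper

Head-to-head results (11 friends):
Dumpling House vs Juniper: Dumpling House preferred on 2+5+3+1 = 11 ballots; Dumpling House wins 11–0.
Dumpling House vs Basil: 6 to 5, Dumpling House.
Dumpling House–Cedar: Dumpling House 11–0.
Dumpling House vs Isola: 2+3+1 = 6 for Dumpling House, 5 for Isola — Dumpling House by 6–5.
Juniper vs Basil: Juniper is ranked higher on 2 ballots, Basil on 9. Basil wins 9–2.
Juniper vs Cedar: 3 for Juniper, 8 for Cedar — Cedar by 8–3.
Juniper–Isola: Isola 11–0.
Basil–Cedar: Basil 9–2.
Basil vs Isola: 3+1 = 4 for Basil, 7 for Isola — Isola by 7–4.
Cedar vs Isola: 2 for Cedar, 9 for Isola — Isola by 9–2.
Only Juniper has no wins; Juniper is the Condorcet loser.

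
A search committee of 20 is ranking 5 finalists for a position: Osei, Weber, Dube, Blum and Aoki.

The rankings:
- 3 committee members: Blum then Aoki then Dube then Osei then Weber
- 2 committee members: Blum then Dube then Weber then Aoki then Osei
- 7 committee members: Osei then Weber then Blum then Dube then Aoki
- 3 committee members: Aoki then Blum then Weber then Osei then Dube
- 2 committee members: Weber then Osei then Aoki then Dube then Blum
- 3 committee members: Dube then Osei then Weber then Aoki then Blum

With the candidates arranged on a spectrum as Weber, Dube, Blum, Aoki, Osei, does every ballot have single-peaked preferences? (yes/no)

no

Axis positions: Weber=1, Dube=2, Blum=3, Aoki=4, Osei=5.
Cluster 1 (peak Blum at position 3): ranking walks positions 3-4-2-5-1, expanding outward from the peak — single-peaked.
Cluster 2 (peak Blum at position 3): ranking walks positions 3-2-1-4-5, expanding outward from the peak — single-peaked.
Cluster 3: ranking walks positions 5-1-3-2-4; Weber is ranked above Aoki even though Aoki lies between Weber and the peak Osei on the axis — preferences dip and rise again. Not single-peaked.
Cluster 4: ranking walks positions 4-3-1-5-2; Weber is ranked above Dube even though Dube lies between Weber and the peak Aoki on the axis — preferences dip and rise again. Not single-peaked.
Cluster 5: ranking walks positions 1-5-4-2-3; Osei is ranked above Dube even though Dube lies between Osei and the peak Weber on the axis — preferences dip and rise again. Not single-peaked.
Cluster 6: ranking walks positions 2-5-1-4-3; Osei is ranked above Blum even though Blum lies between Osei and the peak Dube on the axis — preferences dip and rise again. Not single-peaked.
Cluster 3 violates single-peakedness, so the profile is not single-peaked on this axis.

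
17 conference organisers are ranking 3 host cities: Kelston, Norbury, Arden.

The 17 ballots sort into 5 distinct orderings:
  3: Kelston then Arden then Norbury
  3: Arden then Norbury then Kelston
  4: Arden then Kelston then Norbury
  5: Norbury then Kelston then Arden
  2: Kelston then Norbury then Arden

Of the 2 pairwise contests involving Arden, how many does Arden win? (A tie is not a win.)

Arden against each rival (17 organisers):
Arden vs Kelston: 7 to 10, Kelston.
Arden vs Norbury: Arden wins 10–7.
Arden beats Norbury; loses to Kelston — 1 pairwise win.

1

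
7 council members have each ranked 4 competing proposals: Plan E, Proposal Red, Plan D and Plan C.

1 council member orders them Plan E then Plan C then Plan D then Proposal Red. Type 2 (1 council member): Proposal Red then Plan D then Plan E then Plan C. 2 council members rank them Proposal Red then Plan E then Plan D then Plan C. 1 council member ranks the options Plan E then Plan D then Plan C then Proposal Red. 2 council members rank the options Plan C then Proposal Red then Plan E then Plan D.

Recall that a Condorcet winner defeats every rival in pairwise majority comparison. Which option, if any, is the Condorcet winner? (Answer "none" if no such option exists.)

Pairwise majorities:
Plan E vs Proposal Red: Proposal Red, 5–2.
Plan E vs Plan D: 1+2+1+2 = 6 for Plan E, 1 for Plan D — Plan E by 6–1.
Plan E vs Plan C: Plan E, 5–2.
Proposal Red vs Plan D: 5 to 2, Proposal Red.
Proposal Red vs Plan C: 3 to 4, Plan C.
Plan D vs Plan C: Plan D wins 4–3.
No option is unbeaten: Plan E loses to Proposal Red; Proposal Red loses to Plan C; Plan D loses to Plan E; Plan C loses to Plan E. In particular Plan E beats Plan C beats Proposal Red beats Plan E is a majority cycle — no Condorcet winner exists.

none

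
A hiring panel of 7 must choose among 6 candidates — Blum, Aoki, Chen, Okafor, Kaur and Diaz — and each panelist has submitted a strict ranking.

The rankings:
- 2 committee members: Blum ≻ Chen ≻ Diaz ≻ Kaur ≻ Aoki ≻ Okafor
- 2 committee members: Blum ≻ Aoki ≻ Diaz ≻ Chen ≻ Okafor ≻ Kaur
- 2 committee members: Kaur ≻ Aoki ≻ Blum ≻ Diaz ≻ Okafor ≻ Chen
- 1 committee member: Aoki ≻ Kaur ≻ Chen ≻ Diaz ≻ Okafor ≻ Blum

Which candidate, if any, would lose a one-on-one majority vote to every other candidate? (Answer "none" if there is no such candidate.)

Okafor

Pairwise majorities:
Blum vs Aoki: Blum is ranked higher on 2+2 = 4 ballots, Aoki on 3. Blum wins 4–3.
Blum vs Chen: Blum preferred on 2+2+2 = 6 ballots; Blum wins 6–1.
Blum vs Okafor: Blum preferred on 2+2+2 = 6 ballots; Blum wins 6–1.
Blum vs Kaur: 4 to 3, Blum.
Blum vs Diaz: Blum is ranked higher on 2+2+2 = 6 ballots, Diaz on 1. Blum wins 6–1.
Aoki vs Chen: Aoki, 5–2.
Aoki vs Okafor: Aoki is ranked higher on 2+2+2+1 = 7 ballots, Okafor on 0. Aoki wins 7–0.
Aoki vs Kaur: Kaur, 4–3.
Aoki–Diaz: Aoki 5–2.
Chen vs Okafor: Chen preferred on 2+2+1 = 5 ballots; Chen wins 5–2.
Chen vs Kaur: 2+2 = 4 for Chen, 3 for Kaur — Chen by 4–3.
Chen–Diaz: Diaz 4–3.
Okafor vs Kaur: Okafor is ranked higher on 2 ballots, Kaur on 5. Kaur wins 5–2.
Okafor vs Diaz: Okafor preferred on 0 ballots; Diaz wins 7–0.
Kaur vs Diaz: 2+1 = 3 for Kaur, 4 for Diaz — Diaz by 4–3.
Only Okafor has no wins; Okafor is the Condorcet loser.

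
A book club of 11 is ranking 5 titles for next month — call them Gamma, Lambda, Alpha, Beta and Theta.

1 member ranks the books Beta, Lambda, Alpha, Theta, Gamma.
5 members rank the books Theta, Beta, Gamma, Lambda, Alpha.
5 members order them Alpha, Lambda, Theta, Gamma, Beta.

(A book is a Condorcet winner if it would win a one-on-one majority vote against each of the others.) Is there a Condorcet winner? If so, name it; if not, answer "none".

none

Pairwise majorities:
Gamma–Lambda: Lambda 6–5.
Gamma–Alpha: Alpha 6–5.
Gamma vs Beta: Beta wins 6–5.
Gamma vs Theta: Theta wins 11–0.
Lambda vs Alpha: Lambda wins 6–5.
Lambda vs Beta: Beta, 6–5.
Lambda vs Theta: Lambda wins 6–5.
Alpha–Beta: Beta 6–5.
Alpha vs Theta: Alpha wins 6–5.
Beta vs Theta: Theta, 10–1.
No book is unbeaten: Gamma loses to Lambda; Lambda loses to Beta; Alpha loses to Lambda; Beta loses to Theta; Theta loses to Lambda. In particular Lambda → Theta → Beta → Lambda is a majority cycle — no Condorcet winner exists.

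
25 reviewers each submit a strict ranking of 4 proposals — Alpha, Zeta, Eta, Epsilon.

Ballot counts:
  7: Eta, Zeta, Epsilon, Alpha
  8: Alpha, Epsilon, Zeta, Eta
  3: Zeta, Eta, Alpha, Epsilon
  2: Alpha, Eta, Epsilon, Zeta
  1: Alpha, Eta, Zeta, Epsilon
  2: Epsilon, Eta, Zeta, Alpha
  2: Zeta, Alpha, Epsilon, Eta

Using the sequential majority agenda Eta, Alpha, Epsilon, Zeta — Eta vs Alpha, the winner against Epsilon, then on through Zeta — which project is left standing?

Round 1: Eta vs Alpha — 12–13, Alpha advances.
Round 2: Alpha vs Epsilon — 16–9, Alpha advances.
Round 3: Alpha vs Zeta — 11–14, Zeta advances.
Zeta survives the agenda.

Zeta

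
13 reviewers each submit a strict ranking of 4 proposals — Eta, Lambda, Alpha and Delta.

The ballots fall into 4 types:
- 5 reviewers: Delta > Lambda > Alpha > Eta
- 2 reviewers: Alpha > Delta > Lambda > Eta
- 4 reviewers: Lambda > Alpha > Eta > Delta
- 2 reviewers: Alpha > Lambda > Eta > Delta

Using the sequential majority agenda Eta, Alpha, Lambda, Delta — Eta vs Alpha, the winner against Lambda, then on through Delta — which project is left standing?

Delta

Round 1: Eta vs Alpha — 0–13, Alpha advances.
Round 2: Alpha vs Lambda — 4–9, Lambda advances.
Round 3: Lambda vs Delta — 6–7, Delta advances.
Delta survives the agenda.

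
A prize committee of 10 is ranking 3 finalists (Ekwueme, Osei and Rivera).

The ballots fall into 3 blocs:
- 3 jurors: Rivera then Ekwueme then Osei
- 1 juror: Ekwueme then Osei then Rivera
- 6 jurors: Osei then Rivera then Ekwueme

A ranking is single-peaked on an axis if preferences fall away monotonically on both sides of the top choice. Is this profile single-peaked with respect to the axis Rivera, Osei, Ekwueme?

no

Axis positions: Rivera=1, Osei=2, Ekwueme=3.
Bloc 1: ranking walks positions 1-3-2; Ekwueme is ranked above Osei even though Osei lies between Ekwueme and the peak Rivera on the axis — preferences dip and rise again. Not single-peaked.
Bloc 2 (peak Ekwueme at position 3): ranking walks positions 3-2-1, expanding outward from the peak — single-peaked.
Bloc 3 (peak Osei at position 2): ranking walks positions 2-1-3, expanding outward from the peak — single-peaked.
Bloc 1 violates single-peakedness, so the profile is not single-peaked on this axis.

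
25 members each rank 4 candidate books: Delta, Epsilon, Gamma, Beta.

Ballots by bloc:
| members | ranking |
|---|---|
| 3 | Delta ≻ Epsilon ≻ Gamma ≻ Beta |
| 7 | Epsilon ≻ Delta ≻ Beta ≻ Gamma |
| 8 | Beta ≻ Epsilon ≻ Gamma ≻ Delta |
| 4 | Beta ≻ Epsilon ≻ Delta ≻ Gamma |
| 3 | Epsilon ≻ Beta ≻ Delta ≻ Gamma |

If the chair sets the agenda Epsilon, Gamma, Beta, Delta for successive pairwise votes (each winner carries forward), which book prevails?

Round 1: Epsilon vs Gamma — 25–0, Epsilon advances.
Round 2: Epsilon vs Beta — 13–12, Epsilon advances.
Round 3: Epsilon vs Delta — 22–3, Epsilon advances.
The agenda winner is Epsilon.

Epsilon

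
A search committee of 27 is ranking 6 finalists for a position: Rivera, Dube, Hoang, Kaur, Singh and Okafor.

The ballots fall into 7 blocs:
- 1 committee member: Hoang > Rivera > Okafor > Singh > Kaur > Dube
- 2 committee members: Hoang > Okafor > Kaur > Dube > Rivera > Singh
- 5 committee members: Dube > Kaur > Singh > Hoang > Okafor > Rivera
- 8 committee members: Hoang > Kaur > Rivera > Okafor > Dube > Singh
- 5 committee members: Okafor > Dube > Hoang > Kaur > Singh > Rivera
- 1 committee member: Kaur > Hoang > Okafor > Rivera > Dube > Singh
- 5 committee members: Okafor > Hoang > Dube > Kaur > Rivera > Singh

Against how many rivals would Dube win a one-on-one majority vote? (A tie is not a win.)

3

Dube against each rival (27 committee members):
Dube vs Rivera: 17 to 10, Dube.
Dube vs Hoang: 5+5 = 10 for Dube, 17 for Hoang — Hoang by 17–10.
Dube vs Kaur: Dube, 15–12.
Dube vs Singh: Dube wins 26–1.
Dube vs Okafor: 5 for Dube, 22 for Okafor — Okafor by 22–5.
Dube beats Rivera, Kaur, Singh; loses to Hoang, Okafor — 3 pairwise wins.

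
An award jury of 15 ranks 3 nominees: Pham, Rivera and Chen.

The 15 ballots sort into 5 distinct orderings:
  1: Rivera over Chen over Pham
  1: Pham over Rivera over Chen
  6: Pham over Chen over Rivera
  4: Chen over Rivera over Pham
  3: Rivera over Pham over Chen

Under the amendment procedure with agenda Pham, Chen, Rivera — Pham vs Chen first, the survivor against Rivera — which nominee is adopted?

Rivera

Round 1: Pham vs Chen — 10–5, Pham advances.
Round 2: Pham vs Rivera — 7–8, Rivera advances.
Rivera survives the agenda.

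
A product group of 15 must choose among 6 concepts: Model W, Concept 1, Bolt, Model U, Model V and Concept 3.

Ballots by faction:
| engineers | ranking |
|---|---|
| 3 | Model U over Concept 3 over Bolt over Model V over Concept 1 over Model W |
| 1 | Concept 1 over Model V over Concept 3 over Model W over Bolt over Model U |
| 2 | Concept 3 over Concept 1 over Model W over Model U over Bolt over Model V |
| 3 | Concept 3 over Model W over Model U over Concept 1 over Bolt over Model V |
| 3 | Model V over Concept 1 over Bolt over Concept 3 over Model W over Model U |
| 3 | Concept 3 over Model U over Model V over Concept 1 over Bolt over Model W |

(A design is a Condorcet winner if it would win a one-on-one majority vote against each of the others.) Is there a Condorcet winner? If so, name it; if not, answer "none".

Concept 3

Pairwise majorities:
Model W vs Concept 1: Model W is ranked higher on 3 ballots, Concept 1 on 12. Concept 1 wins 12–3.
Model W vs Bolt: Model W is ranked higher on 1+2+3 = 6 ballots, Bolt on 9. Bolt wins 9–6.
Model W vs Model U: Model W is ranked higher on 1+2+3+3 = 9 ballots, Model U on 6. Model W wins 9–6.
Model W vs Model V: Model W is ranked higher on 2+3 = 5 ballots, Model V on 10. Model V wins 10–5.
Model W vs Concept 3: Model W preferred on 0 ballots; Concept 3 wins 15–0.
Concept 1 vs Bolt: 1+2+3+3+3 = 12 for Concept 1, 3 for Bolt — Concept 1 by 12–3.
Concept 1 vs Model U: Concept 1 is ranked higher on 1+2+3 = 6 ballots, Model U on 9. Model U wins 9–6.
Concept 1 vs Model V: Concept 1 preferred on 1+2+3 = 6 ballots; Model V wins 9–6.
Concept 1 vs Concept 3: Concept 1 preferred on 1+3 = 4 ballots; Concept 3 wins 11–4.
Bolt vs Model U: 1+3 = 4 for Bolt, 11 for Model U — Model U by 11–4.
Bolt vs Model V: 3+2+3 = 8 for Bolt, 7 for Model V — Bolt by 8–7.
Bolt vs Concept 3: Bolt preferred on 3 ballots; Concept 3 wins 12–3.
Model U vs Model V: 3+2+3+3 = 11 for Model U, 4 for Model V — Model U by 11–4.
Model U vs Concept 3: Model U preferred on 3 ballots; Concept 3 wins 12–3.
Model V vs Concept 3: 4 to 11, Concept 3.
Only Concept 3 has no losses; Concept 3 is the Condorcet winner.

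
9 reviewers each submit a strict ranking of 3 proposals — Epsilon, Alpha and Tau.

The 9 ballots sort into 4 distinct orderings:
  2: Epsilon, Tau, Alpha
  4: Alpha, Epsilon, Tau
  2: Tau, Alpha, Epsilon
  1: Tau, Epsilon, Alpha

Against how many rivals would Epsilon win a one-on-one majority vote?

Epsilon against each rival (9 reviewers):
Epsilon vs Alpha: Epsilon preferred on 2+1 = 3 ballots; Alpha wins 6–3.
Epsilon vs Tau: Epsilon is ranked higher on 2+4 = 6 ballots, Tau on 3. Epsilon wins 6–3.
Epsilon beats Tau; loses to Alpha — 1 pairwise win.

1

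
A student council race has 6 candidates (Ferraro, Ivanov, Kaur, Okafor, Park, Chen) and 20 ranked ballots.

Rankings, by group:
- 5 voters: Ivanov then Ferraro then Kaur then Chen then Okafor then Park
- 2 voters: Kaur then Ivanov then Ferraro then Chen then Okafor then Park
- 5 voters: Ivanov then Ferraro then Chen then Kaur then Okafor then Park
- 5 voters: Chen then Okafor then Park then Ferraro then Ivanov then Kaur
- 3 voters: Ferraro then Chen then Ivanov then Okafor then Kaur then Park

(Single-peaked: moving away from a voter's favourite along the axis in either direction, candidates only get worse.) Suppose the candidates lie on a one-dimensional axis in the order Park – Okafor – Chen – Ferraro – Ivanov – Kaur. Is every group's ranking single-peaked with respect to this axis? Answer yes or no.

yes

Axis positions: Park=1, Okafor=2, Chen=3, Ferraro=4, Ivanov=5, Kaur=6.
Group 1 (peak Ivanov at position 5): ranking walks positions 5-4-6-3-2-1, expanding outward from the peak — single-peaked.
Group 2 (peak Kaur at position 6): ranking walks positions 6-5-4-3-2-1, expanding outward from the peak — single-peaked.
Group 3 (peak Ivanov at position 5): ranking walks positions 5-4-3-6-2-1, expanding outward from the peak — single-peaked.
Group 4 (peak Chen at position 3): ranking walks positions 3-2-1-4-5-6, expanding outward from the peak — single-peaked.
Group 5 (peak Ferraro at position 4): ranking walks positions 4-3-5-2-6-1, expanding outward from the peak — single-peaked.
Every ranking is single-peaked on this axis.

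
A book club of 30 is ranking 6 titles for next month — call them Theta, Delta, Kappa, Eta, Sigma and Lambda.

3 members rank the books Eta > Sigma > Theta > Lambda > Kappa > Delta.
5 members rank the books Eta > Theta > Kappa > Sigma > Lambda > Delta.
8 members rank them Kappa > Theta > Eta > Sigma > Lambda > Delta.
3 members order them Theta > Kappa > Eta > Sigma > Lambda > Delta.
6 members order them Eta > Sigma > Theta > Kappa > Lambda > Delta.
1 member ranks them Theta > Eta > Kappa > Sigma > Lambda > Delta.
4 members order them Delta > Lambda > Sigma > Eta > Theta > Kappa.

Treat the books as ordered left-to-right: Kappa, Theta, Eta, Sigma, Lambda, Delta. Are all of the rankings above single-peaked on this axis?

Axis positions: Kappa=1, Theta=2, Eta=3, Sigma=4, Lambda=5, Delta=6.
Group 1 (peak Eta at position 3): ranking walks positions 3-4-2-5-1-6, expanding outward from the peak — single-peaked.
Group 2 (peak Eta at position 3): ranking walks positions 3-2-1-4-5-6, expanding outward from the peak — single-peaked.
Group 3 (peak Kappa at position 1): ranking walks positions 1-2-3-4-5-6, expanding outward from the peak — single-peaked.
Group 4 (peak Theta at position 2): ranking walks positions 2-1-3-4-5-6, expanding outward from the peak — single-peaked.
Group 5 (peak Eta at position 3): ranking walks positions 3-4-2-1-5-6, expanding outward from the peak — single-peaked.
Group 6 (peak Theta at position 2): ranking walks positions 2-3-1-4-5-6, expanding outward from the peak — single-peaked.
Group 7 (peak Delta at position 6): ranking walks positions 6-5-4-3-2-1, expanding outward from the peak — single-peaked.
Every ranking is single-peaked on this axis.

yes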